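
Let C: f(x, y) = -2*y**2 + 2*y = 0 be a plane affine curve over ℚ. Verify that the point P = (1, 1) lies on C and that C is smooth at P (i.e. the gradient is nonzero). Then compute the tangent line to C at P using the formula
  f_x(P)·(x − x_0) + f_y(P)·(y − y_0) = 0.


Tangent line at P: 2 - 2*y = 0.

Step 1: f(1, 1) = 0, so P lies on C.
Step 2: partial derivatives
  f_x(x, y) = 0, f_y(x, y) = 2 - 4*y.
  f_x(P) = 0, f_y(P) = -2 (gradient nonzero, so P is smooth).
Step 3: tangent line at P: 0·(x − 1) + -2·(y − 1) = 0.
Expanding: 2 - 2*y = 0.


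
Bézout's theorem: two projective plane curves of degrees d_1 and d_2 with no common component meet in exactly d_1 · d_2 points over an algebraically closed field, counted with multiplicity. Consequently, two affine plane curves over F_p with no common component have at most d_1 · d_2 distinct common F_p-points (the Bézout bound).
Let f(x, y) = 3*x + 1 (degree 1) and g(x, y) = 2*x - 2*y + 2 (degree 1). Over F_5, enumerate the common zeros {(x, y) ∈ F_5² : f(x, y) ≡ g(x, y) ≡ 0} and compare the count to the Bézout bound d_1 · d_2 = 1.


Common zeros: {(3, 4)}; count = 1; Bézout bound = 1.

deg(f) = 1, deg(g) = 1, so Bézout bound = 1.
Scan x ∈ F_5. For each x, list the y ∈ F_5 with f(x, y) ≡ 0 and those with g(x, y) ≡ 0 (mod 5); the common zeros in that column are the intersection.
  x = 0: f ≡ 0 at y ∈ ∅; g ≡ 0 at y ∈ {1}; common: ∅.
  x = 1: f ≡ 0 at y ∈ ∅; g ≡ 0 at y ∈ {2}; common: ∅.
  x = 2: f ≡ 0 at y ∈ ∅; g ≡ 0 at y ∈ {3}; common: ∅.
  x = 3: f ≡ 0 at y ∈ {0, 1, 2, 3, 4}; g ≡ 0 at y ∈ {4}; common: {4}.
  x = 4: f ≡ 0 at y ∈ ∅; g ≡ 0 at y ∈ {0}; common: ∅.
Collecting: common zeros = {(3, 4)}, so the count is 1.
Comparison with the Bézout bound: 1 ≤ 1 = deg(f)·deg(g), as expected for curves with no common component (the bound is attained).


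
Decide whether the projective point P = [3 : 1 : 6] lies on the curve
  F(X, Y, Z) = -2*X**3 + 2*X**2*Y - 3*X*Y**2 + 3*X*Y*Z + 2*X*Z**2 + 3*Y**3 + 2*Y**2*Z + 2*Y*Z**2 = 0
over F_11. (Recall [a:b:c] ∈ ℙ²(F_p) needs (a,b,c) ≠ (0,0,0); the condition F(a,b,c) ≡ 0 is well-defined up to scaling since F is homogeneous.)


F(3,1,6) ≡ 4 (mod 11); P is NOT on the curve.

Evaluate F(3, 1, 6) term-by-term (mod 11).
  -2*X**3 ↦ -2·27·1·1 = -54
  2*X**2*Y ↦ 2·9·1·1 = 18
  -3*X*Y**2 ↦ -3·3·1·1 = -9
  3*X*Y*Z ↦ 3·3·1·6 = 54
  2*X*Z**2 ↦ 2·3·1·36 = 216
  3*Y**3 ↦ 3·1·1·1 = 3
  2*Y**2*Z ↦ 2·1·1·6 = 12
  2*Y*Z**2 ↦ 2·1·1·36 = 72
Sum: F(3, 1, 6) = (-54) + (18) + (-9) + (54) + (216) + (3) + (12) + (72) = 312.
Reducing mod 11: 312 ≡ 4 (mod 11).
Since F(a, b, c) ≡ 4 ≠ 0 (mod 11), P does NOT lie on the curve.


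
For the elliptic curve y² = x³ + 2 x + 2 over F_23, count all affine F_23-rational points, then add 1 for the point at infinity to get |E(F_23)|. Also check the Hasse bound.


Affine points = {(0, 5), (0, 18), (3, 9), (3, 14), (6, 0), (8, 1), (8, 22), (9, 6), (9, 17), (12, 11), (12, 12), (15, 7), (15, 16), (16, 6), (16, 17), (17, 2), (17, 21), (21, 6), (21, 17)}; affine count = 19; |E(F_23)| = 20.

Discriminant check: Δ ∝ 4a³ + 27b² = 4·2³ + 27·2² = 4·8 + 27·4 ≡ 2 (mod 23). Nonzero ⇒ E is nonsingular.
For each x ∈ F_23, compute rhs = x³ + 2·x + 2 mod 23, then count y ∈ F_23 with y² ≡ rhs.
  x = 0: rhs = 2, matching y values: 5, 18 (2 points).
  x = 1: rhs = 5, matching y values: none (0 points).
  x = 2: rhs = 14, matching y values: none (0 points).
  x = 3: rhs = 12, matching y values: 9, 14 (2 points).
  x = 4: rhs = 5, matching y values: none (0 points).
  x = 5: rhs = 22, matching y values: none (0 points).
  x = 6: rhs = 0, matching y values: 0 (1 points).
  x = 7: rhs = 14, matching y values: none (0 points).
  x = 8: rhs = 1, matching y values: 1, 22 (2 points).
  x = 9: rhs = 13, matching y values: 6, 17 (2 points).
  x = 10: rhs = 10, matching y values: none (0 points).
  x = 11: rhs = 21, matching y values: none (0 points).
  x = 12: rhs = 6, matching y values: 11, 12 (2 points).
  x = 13: rhs = 17, matching y values: none (0 points).
  x = 14: rhs = 14, matching y values: none (0 points).
  x = 15: rhs = 3, matching y values: 7, 16 (2 points).
  x = 16: rhs = 13, matching y values: 6, 17 (2 points).
  x = 17: rhs = 4, matching y values: 2, 21 (2 points).
  x = 18: rhs = 5, matching y values: none (0 points).
  x = 19: rhs = 22, matching y values: none (0 points).
  x = 20: rhs = 15, matching y values: none (0 points).
  x = 21: rhs = 13, matching y values: 6, 17 (2 points).
  x = 22: rhs = 22, matching y values: none (0 points).
Total affine count: 19.
Full point count |E(F_23)| = 19 + 1 = 20.
Hasse bound: |20 − (23+1)| = |-4| = 4 ≤ 2√23 ≈ 9.5917 ✓.


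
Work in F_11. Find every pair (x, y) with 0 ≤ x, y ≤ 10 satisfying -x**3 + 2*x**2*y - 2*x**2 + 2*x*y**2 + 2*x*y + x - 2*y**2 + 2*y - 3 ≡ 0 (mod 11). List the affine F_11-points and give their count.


Affine F_11-points: {(1, 10), (7, 8), (7, 10), (9, 4), (9, 8), (10, 7), (10, 10)}; count = 7.

For each of the 121 pairs (x, y) ∈ F_11², evaluate f(x, y) mod 11. Record the zeros.
  x = 0: [0↦8, 1↦8, 2↦4, 3↦7, 4↦6, 5↦1, 6↦3, 7↦1, 8↦6, 9↦7, 10↦4]  zeros at y ∈ ∅
  x = 1: [0↦6, 1↦1, 2↦7, 3↦2, 4↦8, 5↦3, 6↦9, 7↦4, 8↦10, 9↦5, 10↦0]  zeros at y ∈ {10}
  x = 2: [0↦5, 1↦10, 2↦8, 3↦10, 4↦5, 5↦4, 6↦7, 7↦3, 8↦3, 9↦7, 10↦4]  zeros at y ∈ ∅
  x = 3: [0↦10, 1↦7, 2↦1, 3↦3, 4↦2, 5↦9, 6↦2, 7↦3, 8↦1, 9↦7, 10↦10]  zeros at y ∈ ∅
  x = 4: [0↦4, 1↦8, 2↦2, 3↦8, 4↦4, 5↦1, 6↦10, 7↦9, 8↦9, 9↦10, 10↦1]  zeros at y ∈ ∅
  x = 5: [0↦3, 1↦7, 2↦5, 3↦8, 4↦5, 5↦7, 6↦3, 7↦4, 8↦10, 9↦10, 10↦4]  zeros at y ∈ ∅
  x = 6: [0↦1, 1↦9, 2↦4, 3↦8, 4↦10, 5↦10, 6↦8, 7↦4, 8↦9, 9↦1, 10↦2]  zeros at y ∈ ∅
  x = 7: [0↦3, 1↦8, 2↦4, 3↦2, 4↦2, 5↦4, 6↦8, 7↦3, 8↦0, 9↦10, 10↦0]  zeros at y ∈ {8, 10}
  x = 8: [0↦3, 1↦9, 2↦10, 3↦6, 4↦8, 5↦5, 6↦8, 7↦6, 8↦10, 9↦9, 10↦3]  zeros at y ∈ ∅
  x = 9: [0↦6, 1↦6, 2↦5, 3↦3, 4↦0, 5↦7, 6↦2, 7↦7, 8↦0, 9↦3, 10↦5]  zeros at y ∈ {4, 8}
  x = 10: [0↦6, 1↦4, 2↦5, 3↦9, 4↦5, 5↦4, 6↦6, 7↦0, 8↦8, 9↦8, 10↦0]  zeros at y ∈ {7, 10}
Collecting zeros: affine points = {(1, 10), (7, 8), (7, 10), (9, 4), (9, 8), (10, 7), (10, 10)}.
Total count |C(F_11)_aff| = 7.


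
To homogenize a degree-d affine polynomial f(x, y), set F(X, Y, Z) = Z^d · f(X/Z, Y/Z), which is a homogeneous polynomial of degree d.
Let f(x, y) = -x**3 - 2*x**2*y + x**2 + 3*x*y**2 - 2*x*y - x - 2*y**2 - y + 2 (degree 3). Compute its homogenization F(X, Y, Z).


F(X, Y, Z) = -X**3 - 2*X**2*Y + X**2*Z + 3*X*Y**2 - 2*X*Y*Z - X*Z**2 - 2*Y**2*Z - Y*Z**2 + 2*Z**3

deg(f) = 3.
Substitute x = X/Z, y = Y/Z into f, then multiply by Z^3.
  monomial -1·x^3·y^0 ↦ -1·X^3·Y^0·Z^0.
  monomial -2·x^2·y^1 ↦ -2·X^2·Y^1·Z^0.
  monomial 1·x^2·y^0 ↦ 1·X^2·Y^0·Z^1.
  monomial 3·x^1·y^2 ↦ 3·X^1·Y^2·Z^0.
  monomial -2·x^1·y^1 ↦ -2·X^1·Y^1·Z^1.
  monomial -1·x^1·y^0 ↦ -1·X^1·Y^0·Z^2.
  monomial -2·x^0·y^2 ↦ -2·X^0·Y^2·Z^1.
  monomial -1·x^0·y^1 ↦ -1·X^0·Y^1·Z^2.
  monomial 2·x^0·y^0 ↦ 2·X^0·Y^0·Z^3.
Collecting: F(X, Y, Z) = -X**3 - 2*X**2*Y + X**2*Z + 3*X*Y**2 - 2*X*Y*Z - X*Z**2 - 2*Y**2*Z - Y*Z**2 + 2*Z**3.


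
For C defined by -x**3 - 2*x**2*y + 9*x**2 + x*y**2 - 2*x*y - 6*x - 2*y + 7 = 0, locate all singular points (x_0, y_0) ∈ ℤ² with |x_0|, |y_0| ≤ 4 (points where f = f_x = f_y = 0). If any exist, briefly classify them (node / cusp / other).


Singular points: {(1, 3)}; classification: cusp.

Compute partial derivatives:
  f_x = -3*x**2 - 4*x*y + 18*x + y**2 - 2*y - 6.
  f_y = -2*x**2 + 2*x*y - 2*x - 2.
Scan x_0 ∈ {−4, ..., 4}. For each x_0, f_y(x_0, y) is a polynomial in y; find its integer roots y ∈ {−4, ..., 4}, then test f_x and f at those candidates.
  x = -4: f_y(-4, y) = -8*y - 26; no integer root y with |y| ≤ 4.
  x = -3: f_y(-3, y) = -6*y - 14; no integer root y with |y| ≤ 4.
  x = -2: f_y(-2, y) = -4*y - 6; no integer root y with |y| ≤ 4.
  x = -1: f_y(-1, y) = -2*y - 2; vanishes at y ∈ {-1}. (-1, -1): f_x = -28 ≠ 0.
  x = 0: f_y(0, y) = -2; no integer root y with |y| ≤ 4.
  x = 1: f_y(1, y) = 2*y - 6; vanishes at y ∈ {3}. (1, 3): f_x = 0, f = 0 — SINGULAR.
  x = 2: f_y(2, y) = 4*y - 14; no integer root y with |y| ≤ 4.
  x = 3: f_y(3, y) = 6*y - 26; no integer root y with |y| ≤ 4.
  x = 4: f_y(4, y) = 8*y - 42; no integer root y with |y| ≤ 4.
Only singular point on the grid: (1, 3).
Classify: substitute x = 1 + u, y = 3 + v and expand: f = -u**3 - 2*u**2*v + u*v**2 + v**2.
No constant or linear terms (consistent with a singular point). Quadratic part: v**2. Cubic part: -u**3 - 2*u**2*v + u*v**2.
The quadratic part v**2 is a perfect square, so there is a single (double) tangent line v = 0, i.e. y = 3. Restricting the cubic part to that line (v = 0) leaves -u**3 ≠ 0, so f is not divisible by v and the branch is v² ≈ u**3 to lowest order — this is a cusp.
Classification: cusp.


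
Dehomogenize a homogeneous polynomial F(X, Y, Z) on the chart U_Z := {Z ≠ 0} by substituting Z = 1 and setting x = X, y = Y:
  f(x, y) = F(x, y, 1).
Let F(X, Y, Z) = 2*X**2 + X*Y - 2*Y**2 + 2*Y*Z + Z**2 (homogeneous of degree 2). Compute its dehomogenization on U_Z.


f(x, y) = 2*x**2 + x*y - 2*y**2 + 2*y + 1

On U_Z we set Z = 1. Each monomial c·X^i·Y^j·Z^k in F becomes c·x^i·y^j·1^k = c·x^i·y^j.
Substituting Z = 1: F(X, Y, 1) = 2*x**2 + x*y - 2*y**2 + 2*y + 1.
Note: deg(f) ≤ deg(F) = 2; strict inequality happens when F is divisible by Z (lost terms).


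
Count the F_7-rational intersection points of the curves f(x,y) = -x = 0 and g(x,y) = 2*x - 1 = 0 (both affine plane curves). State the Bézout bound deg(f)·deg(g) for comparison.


Common zeros: ∅; count = 0; Bézout bound = 1.

deg(f) = 1, deg(g) = 1, so Bézout bound = 1.
Scan x ∈ F_7. For each x, list the y ∈ F_7 with f(x, y) ≡ 0 and those with g(x, y) ≡ 0 (mod 7); the common zeros in that column are the intersection.
  x = 0: f ≡ 0 at y ∈ {0, 1, 2, 3, 4, 5, 6}; g ≡ 0 at y ∈ ∅; common: ∅.
  x = 1: f ≡ 0 at y ∈ ∅; g ≡ 0 at y ∈ ∅; common: ∅.
  x = 2: f ≡ 0 at y ∈ ∅; g ≡ 0 at y ∈ ∅; common: ∅.
  x = 3: f ≡ 0 at y ∈ ∅; g ≡ 0 at y ∈ ∅; common: ∅.
  x = 4: f ≡ 0 at y ∈ ∅; g ≡ 0 at y ∈ {0, 1, 2, 3, 4, 5, 6}; common: ∅.
  x = 5: f ≡ 0 at y ∈ ∅; g ≡ 0 at y ∈ ∅; common: ∅.
  x = 6: f ≡ 0 at y ∈ ∅; g ≡ 0 at y ∈ ∅; common: ∅.
Collecting: common zeros = ∅, so the count is 0.
Comparison with the Bézout bound: 0 ≤ 1 = deg(f)·deg(g), as expected for curves with no common component (the affine F_7-count falls short of the bound because intersections may lie at infinity, over extension fields, or carry multiplicity).


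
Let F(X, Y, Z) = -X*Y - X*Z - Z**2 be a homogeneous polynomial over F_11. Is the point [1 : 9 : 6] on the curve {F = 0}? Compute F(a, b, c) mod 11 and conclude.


F(1,9,6) ≡ 4 (mod 11); P is NOT on the curve.

Evaluate F(1, 9, 6) term-by-term (mod 11).
  -X*Y ↦ -1·1·9·1 = -9
  -X*Z ↦ -1·1·1·6 = -6
  -Z**2 ↦ -1·1·1·36 = -36
Sum: F(1, 9, 6) = (-9) + (-6) + (-36) = -51.
Reducing mod 11: -51 ≡ 4 (mod 11).
Since F(a, b, c) ≡ 4 ≠ 0 (mod 11), P does NOT lie on the curve.


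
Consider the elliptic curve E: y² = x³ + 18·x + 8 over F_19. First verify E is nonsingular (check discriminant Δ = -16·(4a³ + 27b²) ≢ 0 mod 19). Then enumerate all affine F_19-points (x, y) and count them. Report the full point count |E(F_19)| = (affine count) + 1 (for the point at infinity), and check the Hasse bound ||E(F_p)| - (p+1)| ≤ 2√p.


Affine points = {(4, 7), (4, 12), (6, 3), (6, 16), (9, 5), (9, 14), (11, 6), (11, 13), (13, 8), (13, 11), (15, 9), (15, 10)}; affine count = 12; |E(F_19)| = 13.

Discriminant check: Δ ∝ 4a³ + 27b² = 4·18³ + 27·8² = 4·5832 + 27·64 ≡ 14 (mod 19). Nonzero ⇒ E is nonsingular.
For each x ∈ F_19, compute rhs = x³ + 18·x + 8 mod 19, then count y ∈ F_19 with y² ≡ rhs.
  x = 0: rhs = 8, matching y values: none (0 points).
  x = 1: rhs = 8, matching y values: none (0 points).
  x = 2: rhs = 14, matching y values: none (0 points).
  x = 3: rhs = 13, matching y values: none (0 points).
  x = 4: rhs = 11, matching y values: 7, 12 (2 points).
  x = 5: rhs = 14, matching y values: none (0 points).
  x = 6: rhs = 9, matching y values: 3, 16 (2 points).
  x = 7: rhs = 2, matching y values: none (0 points).
  x = 8: rhs = 18, matching y values: none (0 points).
  x = 9: rhs = 6, matching y values: 5, 14 (2 points).
  x = 10: rhs = 10, matching y values: none (0 points).
  x = 11: rhs = 17, matching y values: 6, 13 (2 points).
  x = 12: rhs = 14, matching y values: none (0 points).
  x = 13: rhs = 7, matching y values: 8, 11 (2 points).
  x = 14: rhs = 2, matching y values: none (0 points).
  x = 15: rhs = 5, matching y values: 9, 10 (2 points).
  x = 16: rhs = 3, matching y values: none (0 points).
  x = 17: rhs = 2, matching y values: none (0 points).
  x = 18: rhs = 8, matching y values: none (0 points).
Total affine count: 12.
Full point count |E(F_19)| = 12 + 1 = 13.
Hasse bound: |13 − (19+1)| = |-7| = 7 ≤ 2√19 ≈ 8.7178 ✓.


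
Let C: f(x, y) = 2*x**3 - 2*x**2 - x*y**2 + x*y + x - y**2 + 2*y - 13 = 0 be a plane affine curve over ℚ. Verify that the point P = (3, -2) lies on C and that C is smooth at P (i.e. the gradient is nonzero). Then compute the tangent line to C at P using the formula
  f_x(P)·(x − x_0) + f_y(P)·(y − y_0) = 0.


Tangent line at P: 37*x + 21*y - 69 = 0.

Step 1: f(3, -2) = 0, so P lies on C.
Step 2: partial derivatives
  f_x(x, y) = 6*x**2 - 4*x - y**2 + y + 1, f_y(x, y) = -2*x*y + x - 2*y + 2.
  f_x(P) = 37, f_y(P) = 21 (gradient nonzero, so P is smooth).
Step 3: tangent line at P: 37·(x − 3) + 21·(y − -2) = 0.
Expanding: 37*x + 21*y - 69 = 0.


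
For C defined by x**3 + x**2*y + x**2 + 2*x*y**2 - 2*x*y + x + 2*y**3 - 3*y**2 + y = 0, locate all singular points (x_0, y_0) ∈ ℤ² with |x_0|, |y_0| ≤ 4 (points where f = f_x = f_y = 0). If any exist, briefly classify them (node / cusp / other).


Singular points: {(-1, 1)}; classification: node.

Compute partial derivatives:
  f_x = 3*x**2 + 2*x*y + 2*x + 2*y**2 - 2*y + 1.
  f_y = x**2 + 4*x*y - 2*x + 6*y**2 - 6*y + 1.
Scan x_0 ∈ {−4, ..., 4}. For each x_0, f_y(x_0, y) is a polynomial in y; find its integer roots y ∈ {−4, ..., 4}, then test f_x and f at those candidates.
  x = -4: f_y(-4, y) = 6*y**2 - 22*y + 25; no integer root y with |y| ≤ 4.
  x = -3: f_y(-3, y) = 6*y**2 - 18*y + 16; no integer root y with |y| ≤ 4.
  x = -2: f_y(-2, y) = 6*y**2 - 14*y + 9; no integer root y with |y| ≤ 4.
  x = -1: f_y(-1, y) = 6*y**2 - 10*y + 4; vanishes at y ∈ {1}. (-1, 1): f_x = 0, f = 0 — SINGULAR.
  x = 0: f_y(0, y) = 6*y**2 - 6*y + 1; no integer root y with |y| ≤ 4.
  x = 1: f_y(1, y) = 6*y**2 - 2*y; vanishes at y ∈ {0}. (1, 0): f_x = 6 ≠ 0.
  x = 2: f_y(2, y) = 6*y**2 + 2*y + 1; no integer root y with |y| ≤ 4.
  x = 3: f_y(3, y) = 6*y**2 + 6*y + 4; no integer root y with |y| ≤ 4.
  x = 4: f_y(4, y) = 6*y**2 + 10*y + 9; no integer root y with |y| ≤ 4.
Only singular point on the grid: (-1, 1).
Classify: substitute x = -1 + u, y = 1 + v and expand: f = u**3 + u**2*v - u**2 + 2*u*v**2 + 2*v**3 + v**2.
No constant or linear terms (consistent with a singular point). Quadratic part: -u**2 + v**2. Cubic part: u**3 + u**2*v + 2*u*v**2 + 2*v**3.
The quadratic part v**2 - u**2 = (v − u)(v + u) splits into two distinct linear factors, so there are two distinct tangent lines y − 1 = ±(x − -1) — this is a node (ordinary double point).
Classification: node.


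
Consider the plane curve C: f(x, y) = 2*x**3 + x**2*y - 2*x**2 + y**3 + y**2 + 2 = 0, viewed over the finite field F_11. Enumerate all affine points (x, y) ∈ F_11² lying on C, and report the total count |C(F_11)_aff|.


Affine F_11-points: {(2, 6), (3, 4), (4, 4), (5, 2), (6, 3), (6, 9), (8, 7), (9, 0)}; count = 8.

For each of the 121 pairs (x, y) ∈ F_11², evaluate f(x, y) mod 11. Record the zeros.
  x = 0: [0↦2, 1↦4, 2↦3, 3↦5, 4↦5, 5↦9, 6↦1, 7↦9, 8↦6, 9↦9, 10↦2]  zeros at y ∈ ∅
  x = 1: [0↦2, 1↦5, 2↦5, 3↦8, 4↦9, 5↦3, 6↦7, 7↦5, 8↦3, 9↦7, 10↦1]  zeros at y ∈ ∅
  x = 2: [0↦10, 1↦5, 2↦8, 3↦3, 4↦7, 5↦4, 6↦0, 7↦1, 8↦2, 9↦9, 10↦6]  zeros at y ∈ {6}
  x = 3: [0↦5, 1↦5, 2↦2, 3↦2, 4↦0, 5↦2, 6↦3, 7↦9, 8↦4, 9↦5, 10↦7]  zeros at y ∈ {4}
  x = 4: [0↦10, 1↦6, 2↦10, 3↦6, 4↦0, 5↦9, 6↦6, 7↦8, 8↦10, 9↦7, 10↦5]  zeros at y ∈ {4}
  x = 5: [0↦4, 1↦9, 2↦0, 3↦5, 4↦8, 5↦4, 6↦10, 7↦10, 8↦10, 9↦5, 10↦1]  zeros at y ∈ {2}
  x = 6: [0↦10, 1↦4, 2↦6, 3↦0, 4↦3, 5↦10, 6↦5, 7↦5, 8↦5, 9↦0, 10↦7]  zeros at y ∈ {3, 9}
  x = 7: [0↦7, 1↦3, 2↦7, 3↦3, 4↦8, 5↦6, 6↦3, 7↦5, 8↦7, 9↦4, 10↦2]  zeros at y ∈ ∅
  x = 8: [0↦7, 1↦7, 2↦4, 3↦4, 4↦2, 5↦4, 6↦5, 7↦0, 8↦6, 9↦7, 10↦9]  zeros at y ∈ {7}
  x = 9: [0↦0, 1↦6, 2↦9, 3↦4, 4↦8, 5↦5, 6↦1, 7↦2, 8↦3, 9↦10, 10↦7]  zeros at y ∈ {0}
  x = 10: [0↦9, 1↦1, 2↦1, 3↦4, 4↦5, 5↦10, 6↦3, 7↦1, 8↦10, 9↦3, 10↦8]  zeros at y ∈ ∅
Collecting zeros: affine points = {(2, 6), (3, 4), (4, 4), (5, 2), (6, 3), (6, 9), (8, 7), (9, 0)}.
Total count |C(F_11)_aff| = 8.


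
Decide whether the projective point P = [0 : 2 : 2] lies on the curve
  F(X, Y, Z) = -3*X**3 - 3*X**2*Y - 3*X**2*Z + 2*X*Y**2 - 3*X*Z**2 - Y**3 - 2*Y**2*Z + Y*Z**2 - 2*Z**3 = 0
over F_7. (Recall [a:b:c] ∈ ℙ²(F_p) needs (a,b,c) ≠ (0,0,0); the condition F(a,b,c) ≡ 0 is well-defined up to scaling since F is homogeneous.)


F(0,2,2) ≡ 3 (mod 7); P is NOT on the curve.

Evaluate F(0, 2, 2) term-by-term (mod 7).
  -3*X**3 ↦ -3·0·1·1 = 0
  -3*X**2*Y ↦ -3·0·2·1 = 0
  -3*X**2*Z ↦ -3·0·1·2 = 0
  2*X*Y**2 ↦ 2·0·4·1 = 0
  -3*X*Z**2 ↦ -3·0·1·4 = 0
  -Y**3 ↦ -1·1·8·1 = -8
  -2*Y**2*Z ↦ -2·1·4·2 = -16
  Y*Z**2 ↦ 1·1·2·4 = 8
  -2*Z**3 ↦ -2·1·1·8 = -16
Sum: F(0, 2, 2) = (0) + (0) + (0) + (0) + (0) + (-8) + (-16) + (8) + (-16) = -32.
Reducing mod 7: -32 ≡ 3 (mod 7).
Since F(a, b, c) ≡ 3 ≠ 0 (mod 7), P does NOT lie on the curve.


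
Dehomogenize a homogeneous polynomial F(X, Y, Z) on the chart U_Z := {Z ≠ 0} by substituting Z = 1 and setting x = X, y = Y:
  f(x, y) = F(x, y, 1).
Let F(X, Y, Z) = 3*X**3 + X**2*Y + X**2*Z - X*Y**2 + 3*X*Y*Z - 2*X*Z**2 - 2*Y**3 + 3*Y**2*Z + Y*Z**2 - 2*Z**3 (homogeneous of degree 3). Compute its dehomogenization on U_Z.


f(x, y) = 3*x**3 + x**2*y + x**2 - x*y**2 + 3*x*y - 2*x - 2*y**3 + 3*y**2 + y - 2

On U_Z we set Z = 1. Each monomial c·X^i·Y^j·Z^k in F becomes c·x^i·y^j·1^k = c·x^i·y^j.
Substituting Z = 1: F(X, Y, 1) = 3*x**3 + x**2*y + x**2 - x*y**2 + 3*x*y - 2*x - 2*y**3 + 3*y**2 + y - 2.
Note: deg(f) ≤ deg(F) = 3; strict inequality happens when F is divisible by Z (lost terms).


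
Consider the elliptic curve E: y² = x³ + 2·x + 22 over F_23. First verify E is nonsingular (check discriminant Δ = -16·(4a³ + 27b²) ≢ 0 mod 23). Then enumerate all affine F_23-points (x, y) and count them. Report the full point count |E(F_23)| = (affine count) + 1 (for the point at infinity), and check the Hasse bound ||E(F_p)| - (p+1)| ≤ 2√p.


Affine points = {(1, 5), (1, 18), (3, 3), (3, 20), (4, 5), (4, 18), (11, 8), (11, 15), (12, 7), (12, 16), (15, 0), (17, 1), (17, 22), (18, 5), (18, 18), (20, 9), (20, 14)}; affine count = 17; |E(F_23)| = 18.

Discriminant check: Δ ∝ 4a³ + 27b² = 4·2³ + 27·22² = 4·8 + 27·484 ≡ 13 (mod 23). Nonzero ⇒ E is nonsingular.
For each x ∈ F_23, compute rhs = x³ + 2·x + 22 mod 23, then count y ∈ F_23 with y² ≡ rhs.
  x = 0: rhs = 22, matching y values: none (0 points).
  x = 1: rhs = 2, matching y values: 5, 18 (2 points).
  x = 2: rhs = 11, matching y values: none (0 points).
  x = 3: rhs = 9, matching y values: 3, 20 (2 points).
  x = 4: rhs = 2, matching y values: 5, 18 (2 points).
  x = 5: rhs = 19, matching y values: none (0 points).
  x = 6: rhs = 20, matching y values: none (0 points).
  x = 7: rhs = 11, matching y values: none (0 points).
  x = 8: rhs = 21, matching y values: none (0 points).
  x = 9: rhs = 10, matching y values: none (0 points).
  x = 10: rhs = 7, matching y values: none (0 points).
  x = 11: rhs = 18, matching y values: 8, 15 (2 points).
  x = 12: rhs = 3, matching y values: 7, 16 (2 points).
  x = 13: rhs = 14, matching y values: none (0 points).
  x = 14: rhs = 11, matching y values: none (0 points).
  x = 15: rhs = 0, matching y values: 0 (1 points).
  x = 16: rhs = 10, matching y values: none (0 points).
  x = 17: rhs = 1, matching y values: 1, 22 (2 points).
  x = 18: rhs = 2, matching y values: 5, 18 (2 points).
  x = 19: rhs = 19, matching y values: none (0 points).
  x = 20: rhs = 12, matching y values: 9, 14 (2 points).
  x = 21: rhs = 10, matching y values: none (0 points).
  x = 22: rhs = 19, matching y values: none (0 points).
Total affine count: 17.
Full point count |E(F_23)| = 17 + 1 = 18.
Hasse bound: |18 − (23+1)| = |-6| = 6 ≤ 2√23 ≈ 9.5917 ✓.


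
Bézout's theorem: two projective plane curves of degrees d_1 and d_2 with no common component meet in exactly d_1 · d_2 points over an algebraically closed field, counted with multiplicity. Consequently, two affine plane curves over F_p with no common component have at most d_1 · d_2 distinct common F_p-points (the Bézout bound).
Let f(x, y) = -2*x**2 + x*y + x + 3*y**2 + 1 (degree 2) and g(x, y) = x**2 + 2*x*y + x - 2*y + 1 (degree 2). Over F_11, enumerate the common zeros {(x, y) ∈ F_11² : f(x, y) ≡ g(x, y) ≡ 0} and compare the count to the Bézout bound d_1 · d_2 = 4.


Common zeros: {(2, 2), (10, 3)}; count = 2; Bézout bound = 4.

deg(f) = 2, deg(g) = 2, so Bézout bound = 4.
Scan x ∈ F_11. For each x, list the y ∈ F_11 with f(x, y) ≡ 0 and those with g(x, y) ≡ 0 (mod 11); the common zeros in that column are the intersection.
  x = 0: f ≡ 0 at y ∈ ∅; g ≡ 0 at y ∈ {6}; common: ∅.
  x = 1: f ≡ 0 at y ∈ {0, 7}; g ≡ 0 at y ∈ ∅; common: ∅.
  x = 2: f ≡ 0 at y ∈ {1, 2}; g ≡ 0 at y ∈ {2}; common: {2}.
  x = 3: f ≡ 0 at y ∈ {3, 7}; g ≡ 0 at y ∈ {5}; common: ∅.
  x = 4: f ≡ 0 at y ∈ ∅; g ≡ 0 at y ∈ {2}; common: ∅.
  x = 5: f ≡ 0 at y ∈ {0, 2}; g ≡ 0 at y ∈ {3}; common: ∅.
  x = 6: f ≡ 0 at y ∈ ∅; g ≡ 0 at y ∈ {10}; common: ∅.
  x = 7: f ≡ 0 at y ∈ ∅; g ≡ 0 at y ∈ {9}; common: ∅.
  x = 8: f ≡ 0 at y ∈ ∅; g ≡ 0 at y ∈ {5}; common: ∅.
  x = 9: f ≡ 0 at y ∈ ∅; g ≡ 0 at y ∈ {6}; common: ∅.
  x = 10: f ≡ 0 at y ∈ {1, 3}; g ≡ 0 at y ∈ {3}; common: {3}.
Collecting: common zeros = {(2, 2), (10, 3)}, so the count is 2.
Comparison with the Bézout bound: 2 ≤ 4 = deg(f)·deg(g), as expected for curves with no common component (the affine F_11-count falls short of the bound because intersections may lie at infinity, over extension fields, or carry multiplicity).


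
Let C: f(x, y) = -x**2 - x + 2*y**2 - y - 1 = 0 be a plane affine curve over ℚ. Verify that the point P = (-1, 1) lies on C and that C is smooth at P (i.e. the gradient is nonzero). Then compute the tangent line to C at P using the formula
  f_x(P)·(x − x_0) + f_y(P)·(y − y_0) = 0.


Tangent line at P: x + 3*y - 2 = 0.

Step 1: f(-1, 1) = 0, so P lies on C.
Step 2: partial derivatives
  f_x(x, y) = -2*x - 1, f_y(x, y) = 4*y - 1.
  f_x(P) = 1, f_y(P) = 3 (gradient nonzero, so P is smooth).
Step 3: tangent line at P: 1·(x − -1) + 3·(y − 1) = 0.
Expanding: x + 3*y - 2 = 0.


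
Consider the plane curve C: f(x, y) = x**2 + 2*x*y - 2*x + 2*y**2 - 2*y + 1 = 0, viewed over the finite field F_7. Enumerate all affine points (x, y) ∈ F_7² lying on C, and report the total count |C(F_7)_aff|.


Affine F_7-points: {(1, 0)}; count = 1.

For each of the 49 pairs (x, y) ∈ F_7², evaluate f(x, y) mod 7. Record the zeros.
  x = 0: [0↦1, 1↦1, 2↦5, 3↦6, 4↦4, 5↦6, 6↦5]  zeros at y ∈ ∅
  x = 1: [0↦0, 1↦2, 2↦1, 3↦4, 4↦4, 5↦1, 6↦2]  zeros at y ∈ {0}
  x = 2: [0↦1, 1↦5, 2↦6, 3↦4, 4↦6, 5↦5, 6↦1]  zeros at y ∈ ∅
  x = 3: [0↦4, 1↦3, 2↦6, 3↦6, 4↦3, 5↦4, 6↦2]  zeros at y ∈ ∅
  x = 4: [0↦2, 1↦3, 2↦1, 3↦3, 4↦2, 5↦5, 6↦5]  zeros at y ∈ ∅
  x = 5: [0↦2, 1↦5, 2↦5, 3↦2, 4↦3, 5↦1, 6↦3]  zeros at y ∈ ∅
  x = 6: [0↦4, 1↦2, 2↦4, 3↦3, 4↦6, 5↦6, 6↦3]  zeros at y ∈ ∅
Collecting zeros: affine points = {(1, 0)}.
Total count |C(F_7)_aff| = 1.


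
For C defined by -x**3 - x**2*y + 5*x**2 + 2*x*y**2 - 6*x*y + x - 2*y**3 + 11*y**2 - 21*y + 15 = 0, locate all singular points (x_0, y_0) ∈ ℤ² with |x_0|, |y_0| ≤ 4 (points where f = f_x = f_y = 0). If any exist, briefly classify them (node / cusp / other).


Singular points: {(1, 2)}; classification: cusp.

Compute partial derivatives:
  f_x = -3*x**2 - 2*x*y + 10*x + 2*y**2 - 6*y + 1.
  f_y = -x**2 + 4*x*y - 6*x - 6*y**2 + 22*y - 21.
Scan x_0 ∈ {−4, ..., 4}. For each x_0, f_y(x_0, y) is a polynomial in y; find its integer roots y ∈ {−4, ..., 4}, then test f_x and f at those candidates.
  x = -4: f_y(-4, y) = -6*y**2 + 6*y - 13; no integer root y with |y| ≤ 4.
  x = -3: f_y(-3, y) = -6*y**2 + 10*y - 12; no integer root y with |y| ≤ 4.
  x = -2: f_y(-2, y) = -6*y**2 + 14*y - 13; no integer root y with |y| ≤ 4.
  x = -1: f_y(-1, y) = -6*y**2 + 18*y - 16; no integer root y with |y| ≤ 4.
  x = 0: f_y(0, y) = -6*y**2 + 22*y - 21; no integer root y with |y| ≤ 4.
  x = 1: f_y(1, y) = -6*y**2 + 26*y - 28; vanishes at y ∈ {2}. (1, 2): f_x = 0, f = 0 — SINGULAR.
  x = 2: f_y(2, y) = -6*y**2 + 30*y - 37; no integer root y with |y| ≤ 4.
  x = 3: f_y(3, y) = -6*y**2 + 34*y - 48; vanishes at y ∈ {3}. (3, 3): f_x = -14 ≠ 0.
  x = 4: f_y(4, y) = -6*y**2 + 38*y - 61; no integer root y with |y| ≤ 4.
Only singular point on the grid: (1, 2).
Classify: substitute x = 1 + u, y = 2 + v and expand: f = -u**3 - u**2*v + 2*u*v**2 - 2*v**3 + v**2.
No constant or linear terms (consistent with a singular point). Quadratic part: v**2. Cubic part: -u**3 - u**2*v + 2*u*v**2 - 2*v**3.
The quadratic part v**2 is a perfect square, so there is a single (double) tangent line v = 0, i.e. y = 2. Restricting the cubic part to that line (v = 0) leaves -u**3 ≠ 0, so f is not divisible by v and the branch is v² ≈ u**3 to lowest order — this is a cusp.
Classification: cusp.


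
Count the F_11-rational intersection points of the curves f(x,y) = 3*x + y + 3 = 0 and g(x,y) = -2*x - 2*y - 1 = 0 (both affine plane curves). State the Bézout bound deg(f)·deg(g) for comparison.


Common zeros: {(7, 9)}; count = 1; Bézout bound = 1.

deg(f) = 1, deg(g) = 1, so Bézout bound = 1.
Scan x ∈ F_11. For each x, list the y ∈ F_11 with f(x, y) ≡ 0 and those with g(x, y) ≡ 0 (mod 11); the common zeros in that column are the intersection.
  x = 0: f ≡ 0 at y ∈ {8}; g ≡ 0 at y ∈ {5}; common: ∅.
  x = 1: f ≡ 0 at y ∈ {5}; g ≡ 0 at y ∈ {4}; common: ∅.
  x = 2: f ≡ 0 at y ∈ {2}; g ≡ 0 at y ∈ {3}; common: ∅.
  x = 3: f ≡ 0 at y ∈ {10}; g ≡ 0 at y ∈ {2}; common: ∅.
  x = 4: f ≡ 0 at y ∈ {7}; g ≡ 0 at y ∈ {1}; common: ∅.
  x = 5: f ≡ 0 at y ∈ {4}; g ≡ 0 at y ∈ {0}; common: ∅.
  x = 6: f ≡ 0 at y ∈ {1}; g ≡ 0 at y ∈ {10}; common: ∅.
  x = 7: f ≡ 0 at y ∈ {9}; g ≡ 0 at y ∈ {9}; common: {9}.
  x = 8: f ≡ 0 at y ∈ {6}; g ≡ 0 at y ∈ {8}; common: ∅.
  x = 9: f ≡ 0 at y ∈ {3}; g ≡ 0 at y ∈ {7}; common: ∅.
  x = 10: f ≡ 0 at y ∈ {0}; g ≡ 0 at y ∈ {6}; common: ∅.
Collecting: common zeros = {(7, 9)}, so the count is 1.
Comparison with the Bézout bound: 1 ≤ 1 = deg(f)·deg(g), as expected for curves with no common component (the bound is attained).


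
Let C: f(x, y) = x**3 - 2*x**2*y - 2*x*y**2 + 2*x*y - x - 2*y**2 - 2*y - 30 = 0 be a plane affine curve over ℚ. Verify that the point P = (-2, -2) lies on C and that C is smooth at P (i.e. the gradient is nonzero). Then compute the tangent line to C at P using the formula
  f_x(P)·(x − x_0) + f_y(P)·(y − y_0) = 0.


Tangent line at P: -17*x - 22*y - 78 = 0.

Step 1: f(-2, -2) = 0, so P lies on C.
Step 2: partial derivatives
  f_x(x, y) = 3*x**2 - 4*x*y - 2*y**2 + 2*y - 1, f_y(x, y) = -2*x**2 - 4*x*y + 2*x - 4*y - 2.
  f_x(P) = -17, f_y(P) = -22 (gradient nonzero, so P is smooth).
Step 3: tangent line at P: -17·(x − -2) + -22·(y − -2) = 0.
Expanding: -17*x - 22*y - 78 = 0.


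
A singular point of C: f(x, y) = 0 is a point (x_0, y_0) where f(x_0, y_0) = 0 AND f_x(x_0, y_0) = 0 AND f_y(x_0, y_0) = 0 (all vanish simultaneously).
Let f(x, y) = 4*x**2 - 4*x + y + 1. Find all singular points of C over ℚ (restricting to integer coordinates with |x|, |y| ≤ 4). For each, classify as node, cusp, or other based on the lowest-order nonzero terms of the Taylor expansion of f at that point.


No singular points in the scanned grid; C is smooth there.

Compute partial derivatives:
  f_x = 8*x - 4.
  f_y = 1.
f_y = 1 is a nonzero constant, so f_y never vanishes: no point (x, y) can satisfy f = f_x = f_y = 0. In particular no (x, y) ∈ {−4, ..., 4}² is singular; the curve is smooth.


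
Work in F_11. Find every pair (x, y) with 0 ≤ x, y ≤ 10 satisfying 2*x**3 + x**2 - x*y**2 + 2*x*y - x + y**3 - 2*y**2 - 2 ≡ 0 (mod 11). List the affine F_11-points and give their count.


Affine F_11-points: {(1, 0), (1, 1), (1, 2), (3, 4), (3, 5), (3, 7), (4, 8), (6, 3), (6, 7), (6, 9), (7, 0), (7, 2), (7, 7), (8, 0), (8, 2), (8, 8), (10, 5)}; count = 17.

For each of the 121 pairs (x, y) ∈ F_11², evaluate f(x, y) mod 11. Record the zeros.
  x = 0: [0↦9, 1↦8, 2↦9, 3↦7, 4↦8, 5↦7, 6↦10, 7↦1, 8↦8, 9↦4, 10↦6]  zeros at y ∈ ∅
  x = 1: [0↦0, 1↦0, 2↦0, 3↦6, 4↦2, 5↦5, 6↦10, 7↦1, 8↦6, 9↦9, 10↦5]  zeros at y ∈ {0, 1, 2}
  x = 2: [0↦5, 1↦6, 2↦5, 3↦8, 4↦10, 5↦6, 6↦2, 7↦4, 8↦7, 9↦6, 10↦7]  zeros at y ∈ ∅
  x = 3: [0↦3, 1↦5, 2↦3, 3↦3, 4↦0, 5↦0, 6↦9, 7↦0, 8↦1, 9↦7, 10↦2]  zeros at y ∈ {4, 5, 7}
  x = 4: [0↦6, 1↦9, 2↦6, 3↦3, 4↦6, 5↦10, 6↦10, 7↦1, 8↦0, 9↦2, 10↦2]  zeros at y ∈ {8}
  x = 5: [0↦4, 1↦8, 2↦4, 3↦9, 4↦7, 5↦4, 6↦6, 7↦8, 8↦5, 9↦3, 10↦8]  zeros at y ∈ ∅
  x = 6: [0↦9, 1↦3, 2↦9, 3↦0, 4↦4, 5↦5, 6↦9, 7↦0, 8↦6, 9↦0, 10↦10]  zeros at y ∈ {3, 7, 9}
  x = 7: [0↦0, 1↦6, 2↦0, 3↦10, 4↦9, 5↦3, 6↦9, 7↦0, 8↦4, 9↦5, 10↦9]  zeros at y ∈ {0, 2, 7}
  x = 8: [0↦0, 1↦7, 2↦0, 3↦7, 4↦1, 5↦10, 6↦7, 7↦9, 8↦0, 9↦8, 10↦6]  zeros at y ∈ {0, 2, 8}
  x = 9: [0↦10, 1↦7, 2↦10, 3↦3, 4↦3, 5↦5, 6↦4, 7↦6, 8↦6, 9↦10, 10↦2]  zeros at y ∈ ∅
  x = 10: [0↦9, 1↦7, 2↦9, 3↦10, 4↦5, 5↦0, 6↦1, 7↦3, 8↦1, 9↦1, 10↦9]  zeros at y ∈ {5}
Collecting zeros: affine points = {(1, 0), (1, 1), (1, 2), (3, 4), (3, 5), (3, 7), (4, 8), (6, 3), (6, 7), (6, 9), (7, 0), (7, 2), (7, 7), (8, 0), (8, 2), (8, 8), (10, 5)}.
Total count |C(F_11)_aff| = 17.


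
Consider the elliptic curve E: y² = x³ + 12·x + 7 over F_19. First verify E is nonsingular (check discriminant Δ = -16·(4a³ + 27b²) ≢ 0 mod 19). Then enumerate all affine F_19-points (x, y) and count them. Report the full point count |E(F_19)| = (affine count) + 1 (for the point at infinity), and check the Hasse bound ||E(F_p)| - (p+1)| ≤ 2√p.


Affine points = {(0, 8), (0, 11), (1, 1), (1, 18), (2, 1), (2, 18), (4, 9), (4, 10), (7, 4), (7, 15), (8, 8), (8, 11), (10, 5), (10, 14), (11, 8), (11, 11), (12, 6), (12, 13), (13, 2), (13, 17), (15, 3), (15, 16), (16, 1), (16, 18)}; affine count = 24; |E(F_19)| = 25.

Discriminant check: Δ ∝ 4a³ + 27b² = 4·12³ + 27·7² = 4·1728 + 27·49 ≡ 8 (mod 19). Nonzero ⇒ E is nonsingular.
For each x ∈ F_19, compute rhs = x³ + 12·x + 7 mod 19, then count y ∈ F_19 with y² ≡ rhs.
  x = 0: rhs = 7, matching y values: 8, 11 (2 points).
  x = 1: rhs = 1, matching y values: 1, 18 (2 points).
  x = 2: rhs = 1, matching y values: 1, 18 (2 points).
  x = 3: rhs = 13, matching y values: none (0 points).
  x = 4: rhs = 5, matching y values: 9, 10 (2 points).
  x = 5: rhs = 2, matching y values: none (0 points).
  x = 6: rhs = 10, matching y values: none (0 points).
  x = 7: rhs = 16, matching y values: 4, 15 (2 points).
  x = 8: rhs = 7, matching y values: 8, 11 (2 points).
  x = 9: rhs = 8, matching y values: none (0 points).
  x = 10: rhs = 6, matching y values: 5, 14 (2 points).
  x = 11: rhs = 7, matching y values: 8, 11 (2 points).
  x = 12: rhs = 17, matching y values: 6, 13 (2 points).
  x = 13: rhs = 4, matching y values: 2, 17 (2 points).
  x = 14: rhs = 12, matching y values: none (0 points).
  x = 15: rhs = 9, matching y values: 3, 16 (2 points).
  x = 16: rhs = 1, matching y values: 1, 18 (2 points).
  x = 17: rhs = 13, matching y values: none (0 points).
  x = 18: rhs = 13, matching y values: none (0 points).
Total affine count: 24.
Full point count |E(F_19)| = 24 + 1 = 25.
Hasse bound: |25 − (19+1)| = |5| = 5 ≤ 2√19 ≈ 8.7178 ✓.


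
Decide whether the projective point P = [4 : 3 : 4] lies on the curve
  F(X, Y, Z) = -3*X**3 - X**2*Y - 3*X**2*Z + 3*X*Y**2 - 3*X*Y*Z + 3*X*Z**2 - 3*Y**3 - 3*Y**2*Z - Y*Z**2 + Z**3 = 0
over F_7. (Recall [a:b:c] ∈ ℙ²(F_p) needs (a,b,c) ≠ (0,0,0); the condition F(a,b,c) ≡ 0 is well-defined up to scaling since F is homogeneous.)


F(4,3,4) ≡ 6 (mod 7); P is NOT on the curve.

Evaluate F(4, 3, 4) term-by-term (mod 7).
  -3*X**3 ↦ -3·64·1·1 = -192
  -X**2*Y ↦ -1·16·3·1 = -48
  -3*X**2*Z ↦ -3·16·1·4 = -192
  3*X*Y**2 ↦ 3·4·9·1 = 108
  -3*X*Y*Z ↦ -3·4·3·4 = -144
  3*X*Z**2 ↦ 3·4·1·16 = 192
  -3*Y**3 ↦ -3·1·27·1 = -81
  -3*Y**2*Z ↦ -3·1·9·4 = -108
  -Y*Z**2 ↦ -1·1·3·16 = -48
  Z**3 ↦ 1·1·1·64 = 64
Sum: F(4, 3, 4) = (-192) + (-48) + (-192) + (108) + (-144) + (192) + (-81) + (-108) + (-48) + (64) = -449.
Reducing mod 7: -449 ≡ 6 (mod 7).
Since F(a, b, c) ≡ 6 ≠ 0 (mod 7), P does NOT lie on the curve.


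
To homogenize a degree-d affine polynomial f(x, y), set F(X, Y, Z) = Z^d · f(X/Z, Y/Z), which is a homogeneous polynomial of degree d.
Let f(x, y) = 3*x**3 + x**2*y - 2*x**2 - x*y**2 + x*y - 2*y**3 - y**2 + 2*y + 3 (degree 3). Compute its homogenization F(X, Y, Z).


F(X, Y, Z) = 3*X**3 + X**2*Y - 2*X**2*Z - X*Y**2 + X*Y*Z - 2*Y**3 - Y**2*Z + 2*Y*Z**2 + 3*Z**3

deg(f) = 3.
Substitute x = X/Z, y = Y/Z into f, then multiply by Z^3.
  monomial 3·x^3·y^0 ↦ 3·X^3·Y^0·Z^0.
  monomial 1·x^2·y^1 ↦ 1·X^2·Y^1·Z^0.
  monomial -2·x^2·y^0 ↦ -2·X^2·Y^0·Z^1.
  monomial -1·x^1·y^2 ↦ -1·X^1·Y^2·Z^0.
  monomial 1·x^1·y^1 ↦ 1·X^1·Y^1·Z^1.
  monomial -2·x^0·y^3 ↦ -2·X^0·Y^3·Z^0.
  monomial -1·x^0·y^2 ↦ -1·X^0·Y^2·Z^1.
  monomial 2·x^0·y^1 ↦ 2·X^0·Y^1·Z^2.
  monomial 3·x^0·y^0 ↦ 3·X^0·Y^0·Z^3.
Collecting: F(X, Y, Z) = 3*X**3 + X**2*Y - 2*X**2*Z - X*Y**2 + X*Y*Z - 2*Y**3 - Y**2*Z + 2*Y*Z**2 + 3*Z**3.


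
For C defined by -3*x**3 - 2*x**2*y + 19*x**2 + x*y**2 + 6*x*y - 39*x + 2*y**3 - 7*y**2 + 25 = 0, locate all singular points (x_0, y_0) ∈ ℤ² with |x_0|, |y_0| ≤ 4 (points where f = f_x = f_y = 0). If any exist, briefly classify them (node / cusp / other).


Singular points: {(2, 1)}; classification: node.

Compute partial derivatives:
  f_x = -9*x**2 - 4*x*y + 38*x + y**2 + 6*y - 39.
  f_y = -2*x**2 + 2*x*y + 6*x + 6*y**2 - 14*y.
Scan x_0 ∈ {−4, ..., 4}. For each x_0, f_y(x_0, y) is a polynomial in y; find its integer roots y ∈ {−4, ..., 4}, then test f_x and f at those candidates.
  x = -4: f_y(-4, y) = 6*y**2 - 22*y - 56; no integer root y with |y| ≤ 4.
  x = -3: f_y(-3, y) = 6*y**2 - 20*y - 36; no integer root y with |y| ≤ 4.
  x = -2: f_y(-2, y) = 6*y**2 - 18*y - 20; no integer root y with |y| ≤ 4.
  x = -1: f_y(-1, y) = 6*y**2 - 16*y - 8; no integer root y with |y| ≤ 4.
  x = 0: f_y(0, y) = 6*y**2 - 14*y; vanishes at y ∈ {0}. (0, 0): f_x = -39 ≠ 0.
  x = 1: f_y(1, y) = 6*y**2 - 12*y + 4; no integer root y with |y| ≤ 4.
  x = 2: f_y(2, y) = 6*y**2 - 10*y + 4; vanishes at y ∈ {1}. (2, 1): f_x = 0, f = 0 — SINGULAR.
  x = 3: f_y(3, y) = 6*y**2 - 8*y; vanishes at y ∈ {0}. (3, 0): f_x = -6 ≠ 0.
  x = 4: f_y(4, y) = 6*y**2 - 6*y - 8; no integer root y with |y| ≤ 4.
Only singular point on the grid: (2, 1).
Classify: substitute x = 2 + u, y = 1 + v and expand: f = -3*u**3 - 2*u**2*v - u**2 + u*v**2 + 2*v**3 + v**2.
No constant or linear terms (consistent with a singular point). Quadratic part: -u**2 + v**2. Cubic part: -3*u**3 - 2*u**2*v + u*v**2 + 2*v**3.
The quadratic part v**2 - u**2 = (v − u)(v + u) splits into two distinct linear factors, so there are two distinct tangent lines y − 1 = ±(x − 2) — this is a node (ordinary double point).
Classification: node.


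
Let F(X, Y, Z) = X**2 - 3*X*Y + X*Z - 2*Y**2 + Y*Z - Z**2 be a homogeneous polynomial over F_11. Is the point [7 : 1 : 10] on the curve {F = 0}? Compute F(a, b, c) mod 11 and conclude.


F(7,1,10) ≡ 6 (mod 11); P is NOT on the curve.

Evaluate F(7, 1, 10) term-by-term (mod 11).
  X**2 ↦ 1·49·1·1 = 49
  -3*X*Y ↦ -3·7·1·1 = -21
  X*Z ↦ 1·7·1·10 = 70
  -2*Y**2 ↦ -2·1·1·1 = -2
  Y*Z ↦ 1·1·1·10 = 10
  -Z**2 ↦ -1·1·1·100 = -100
Sum: F(7, 1, 10) = (49) + (-21) + (70) + (-2) + (10) + (-100) = 6.
Reducing mod 11: 6 ≡ 6 (mod 11).
Since F(a, b, c) ≡ 6 ≠ 0 (mod 11), P does NOT lie on the curve.


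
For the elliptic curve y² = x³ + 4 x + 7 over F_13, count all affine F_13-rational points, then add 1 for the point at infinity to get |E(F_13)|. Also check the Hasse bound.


Affine points = {(1, 5), (1, 8), (2, 6), (2, 7), (4, 3), (4, 10), (5, 3), (5, 10), (6, 0), (7, 1), (7, 12), (11, 2), (11, 11)}; affine count = 13; |E(F_13)| = 14.

Discriminant check: Δ ∝ 4a³ + 27b² = 4·4³ + 27·7² = 4·64 + 27·49 ≡ 6 (mod 13). Nonzero ⇒ E is nonsingular.
For each x ∈ F_13, compute rhs = x³ + 4·x + 7 mod 13, then count y ∈ F_13 with y² ≡ rhs.
  x = 0: rhs = 7, matching y values: none (0 points).
  x = 1: rhs = 12, matching y values: 5, 8 (2 points).
  x = 2: rhs = 10, matching y values: 6, 7 (2 points).
  x = 3: rhs = 7, matching y values: none (0 points).
  x = 4: rhs = 9, matching y values: 3, 10 (2 points).
  x = 5: rhs = 9, matching y values: 3, 10 (2 points).
  x = 6: rhs = 0, matching y values: 0 (1 points).
  x = 7: rhs = 1, matching y values: 1, 12 (2 points).
  x = 8: rhs = 5, matching y values: none (0 points).
  x = 9: rhs = 5, matching y values: none (0 points).
  x = 10: rhs = 7, matching y values: none (0 points).
  x = 11: rhs = 4, matching y values: 2, 11 (2 points).
  x = 12: rhs = 2, matching y values: none (0 points).
Total affine count: 13.
Full point count |E(F_13)| = 13 + 1 = 14.
Hasse bound: |14 − (13+1)| = |0| = 0 ≤ 2√13 ≈ 7.2111 ✓.


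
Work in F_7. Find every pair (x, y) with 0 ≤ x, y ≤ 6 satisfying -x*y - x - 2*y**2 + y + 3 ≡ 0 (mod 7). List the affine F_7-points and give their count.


Affine F_7-points: {(0, 5), (0, 6), (1, 1), (1, 6), (2, 4), (2, 6), (3, 0), (3, 6), (4, 3), (4, 6), (5, 6), (6, 2), (6, 6)}; count = 13.

For each of the 49 pairs (x, y) ∈ F_7², evaluate f(x, y) mod 7. Record the zeros.
  x = 0: [0↦3, 1↦2, 2↦4, 3↦2, 4↦3, 5↦0, 6↦0]  zeros at y ∈ {5, 6}
  x = 1: [0↦2, 1↦0, 2↦1, 3↦5, 4↦5, 5↦1, 6↦0]  zeros at y ∈ {1, 6}
  x = 2: [0↦1, 1↦5, 2↦5, 3↦1, 4↦0, 5↦2, 6↦0]  zeros at y ∈ {4, 6}
  x = 3: [0↦0, 1↦3, 2↦2, 3↦4, 4↦2, 5↦3, 6↦0]  zeros at y ∈ {0, 6}
  x = 4: [0↦6, 1↦1, 2↦6, 3↦0, 4↦4, 5↦4, 6↦0]  zeros at y ∈ {3, 6}
  x = 5: [0↦5, 1↦6, 2↦3, 3↦3, 4↦6, 5↦5, 6↦0]  zeros at y ∈ {6}
  x = 6: [0↦4, 1↦4, 2↦0, 3↦6, 4↦1, 5↦6, 6↦0]  zeros at y ∈ {2, 6}
Collecting zeros: affine points = {(0, 5), (0, 6), (1, 1), (1, 6), (2, 4), (2, 6), (3, 0), (3, 6), (4, 3), (4, 6), (5, 6), (6, 2), (6, 6)}.
Total count |C(F_7)_aff| = 13.
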